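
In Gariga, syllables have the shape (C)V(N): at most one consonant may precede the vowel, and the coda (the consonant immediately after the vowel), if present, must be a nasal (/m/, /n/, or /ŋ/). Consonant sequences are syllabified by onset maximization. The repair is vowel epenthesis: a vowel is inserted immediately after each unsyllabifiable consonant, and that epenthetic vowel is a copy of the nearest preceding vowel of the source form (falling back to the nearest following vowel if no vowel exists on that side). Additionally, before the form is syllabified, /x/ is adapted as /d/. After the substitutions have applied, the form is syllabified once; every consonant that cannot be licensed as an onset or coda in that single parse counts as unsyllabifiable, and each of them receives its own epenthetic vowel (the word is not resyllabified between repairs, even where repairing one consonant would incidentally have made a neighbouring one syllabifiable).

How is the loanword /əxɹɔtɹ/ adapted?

ədəɹɔtɔɹɔ

Substitution: /x/ → /d/, giving /ədɹɔtɹ/.
Syllabifying with onset maximization leaves /d/, /t/, /ɹ/ stranded (only a nasal (/m/, /n/, or /ŋ/) is licensed in coda position; onsets are limited to one consonant).
Inserting the epenthetic vowel yields /d/ → /də/, /t/ → /tɔ/, /ɹ/ → /ɹɔ/.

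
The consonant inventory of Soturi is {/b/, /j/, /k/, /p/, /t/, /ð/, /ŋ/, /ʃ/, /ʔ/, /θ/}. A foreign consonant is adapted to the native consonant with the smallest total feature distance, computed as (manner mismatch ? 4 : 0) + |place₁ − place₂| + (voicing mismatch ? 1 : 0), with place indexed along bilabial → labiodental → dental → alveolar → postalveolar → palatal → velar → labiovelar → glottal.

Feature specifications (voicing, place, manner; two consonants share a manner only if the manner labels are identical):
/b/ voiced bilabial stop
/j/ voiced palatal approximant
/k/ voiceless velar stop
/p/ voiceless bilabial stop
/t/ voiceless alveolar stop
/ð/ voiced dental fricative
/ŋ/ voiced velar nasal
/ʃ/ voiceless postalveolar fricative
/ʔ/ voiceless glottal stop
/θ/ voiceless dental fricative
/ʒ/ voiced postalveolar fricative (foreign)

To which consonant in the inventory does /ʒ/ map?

ʃ

/ʃ/ is closest: same manner (fricative), place distance 0 (postalveolar→postalveolar), voicing differs (+1); total 1. Next closest is /ð/ at distance 2.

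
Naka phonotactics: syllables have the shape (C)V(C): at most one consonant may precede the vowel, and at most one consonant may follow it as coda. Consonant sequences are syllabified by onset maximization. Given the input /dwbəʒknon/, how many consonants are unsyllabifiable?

Under (C)V(C), the unsyllabifiable consonants are /d/, /w/, /k/ (at most one coda consonant is licensed; onsets are limited to one consonant).

3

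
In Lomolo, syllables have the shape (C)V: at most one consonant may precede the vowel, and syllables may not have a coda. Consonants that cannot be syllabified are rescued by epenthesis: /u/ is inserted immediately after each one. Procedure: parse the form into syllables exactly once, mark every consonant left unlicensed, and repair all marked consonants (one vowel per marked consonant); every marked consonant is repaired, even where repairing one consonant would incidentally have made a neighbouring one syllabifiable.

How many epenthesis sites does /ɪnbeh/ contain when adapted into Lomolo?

The unsyllabifiable consonants are /n/, /h/; each receives one epenthetic vowel.

2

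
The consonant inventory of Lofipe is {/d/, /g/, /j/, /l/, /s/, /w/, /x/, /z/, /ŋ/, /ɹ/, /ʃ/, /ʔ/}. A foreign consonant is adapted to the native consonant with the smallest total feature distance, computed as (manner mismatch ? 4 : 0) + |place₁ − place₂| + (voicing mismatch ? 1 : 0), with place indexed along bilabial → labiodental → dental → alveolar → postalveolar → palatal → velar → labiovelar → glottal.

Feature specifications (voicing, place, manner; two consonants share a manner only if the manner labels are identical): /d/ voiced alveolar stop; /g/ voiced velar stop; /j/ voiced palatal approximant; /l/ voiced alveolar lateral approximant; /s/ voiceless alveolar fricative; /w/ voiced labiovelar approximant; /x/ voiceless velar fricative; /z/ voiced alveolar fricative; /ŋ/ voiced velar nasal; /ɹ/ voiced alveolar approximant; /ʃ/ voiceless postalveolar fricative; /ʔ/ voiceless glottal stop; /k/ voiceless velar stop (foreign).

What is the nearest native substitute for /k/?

g

/g/ is closest: same manner (stop), place distance 0 (velar→velar), voicing differs (+1); total 1. Next closest is /ʔ/ at distance 2.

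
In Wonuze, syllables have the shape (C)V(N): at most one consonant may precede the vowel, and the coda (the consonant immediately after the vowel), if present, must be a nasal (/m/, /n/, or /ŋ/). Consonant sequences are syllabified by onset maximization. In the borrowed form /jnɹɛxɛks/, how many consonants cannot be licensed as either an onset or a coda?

Syllabifying with onset maximization leaves /j/, /n/, /k/, /s/ stranded (only a nasal (/m/, /n/, or /ŋ/) is licensed in coda position; onsets are limited to one consonant).

4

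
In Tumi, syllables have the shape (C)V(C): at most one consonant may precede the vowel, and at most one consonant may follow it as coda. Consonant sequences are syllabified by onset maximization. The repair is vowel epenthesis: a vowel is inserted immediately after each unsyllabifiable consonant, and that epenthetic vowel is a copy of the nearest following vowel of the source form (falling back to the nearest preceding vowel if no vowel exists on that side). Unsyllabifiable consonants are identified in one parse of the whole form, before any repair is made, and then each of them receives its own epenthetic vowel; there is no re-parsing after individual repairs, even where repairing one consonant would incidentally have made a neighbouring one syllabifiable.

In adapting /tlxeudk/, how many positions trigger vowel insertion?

3

The unsyllabifiable consonants are /t/, /l/, /k/; each receives one epenthetic vowel.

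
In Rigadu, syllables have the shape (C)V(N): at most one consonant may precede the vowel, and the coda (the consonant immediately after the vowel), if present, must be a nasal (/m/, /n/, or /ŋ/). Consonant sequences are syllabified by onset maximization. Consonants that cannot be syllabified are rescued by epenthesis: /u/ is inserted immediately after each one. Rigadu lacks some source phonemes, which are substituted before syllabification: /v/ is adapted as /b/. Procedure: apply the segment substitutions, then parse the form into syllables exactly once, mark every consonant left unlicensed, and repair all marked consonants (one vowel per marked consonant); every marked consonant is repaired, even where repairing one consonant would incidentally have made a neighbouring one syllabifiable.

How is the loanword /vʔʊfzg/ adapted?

Substitution: /v/ → /b/, giving /bʔʊfzg/.
Under (C)V(N), the unsyllabifiable consonants are /b/, /f/, /z/, /g/ (only a nasal (/m/, /n/, or /ŋ/) is licensed in coda position; onsets are limited to one consonant).
Inserting the epenthetic vowel yields /b/ → /bu/, /f/ → /fu/, /z/ → /zu/, /g/ → /gu/.

buʔʊfuzugu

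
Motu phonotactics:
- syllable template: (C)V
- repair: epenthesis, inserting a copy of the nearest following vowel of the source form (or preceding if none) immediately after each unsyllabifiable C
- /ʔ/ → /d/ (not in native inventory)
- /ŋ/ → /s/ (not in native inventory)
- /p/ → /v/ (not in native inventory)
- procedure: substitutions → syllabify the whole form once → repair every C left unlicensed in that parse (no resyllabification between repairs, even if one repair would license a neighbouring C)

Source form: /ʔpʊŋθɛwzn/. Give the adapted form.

dʊvʊsɛθɛwɛzɛnɛ

Substitution: /ʔ/ → /d/, /p/ → /v/, /ŋ/ → /s/, giving /dvʊsθɛwzn/.
Under (C)V, the unsyllabifiable consonants are /d/, /s/, /w/, /z/, /n/ (no codas are permitted; onsets are limited to one consonant).
Each unlicensed consonant becomes the onset of a new syllable: /d/ → /dʊ/, /s/ → /sɛ/, /w/ → /wɛ/, /z/ → /zɛ/, /n/ → /nɛ/.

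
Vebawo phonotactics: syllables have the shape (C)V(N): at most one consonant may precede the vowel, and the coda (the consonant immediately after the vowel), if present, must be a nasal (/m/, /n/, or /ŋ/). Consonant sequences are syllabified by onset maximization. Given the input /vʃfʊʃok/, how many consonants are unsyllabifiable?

The consonants /v/, /ʃ/, /k/ cannot be parsed into a legal (C)V(N) syllable (only a nasal (/m/, /n/, or /ŋ/) is licensed in coda position; onsets are limited to one consonant).

3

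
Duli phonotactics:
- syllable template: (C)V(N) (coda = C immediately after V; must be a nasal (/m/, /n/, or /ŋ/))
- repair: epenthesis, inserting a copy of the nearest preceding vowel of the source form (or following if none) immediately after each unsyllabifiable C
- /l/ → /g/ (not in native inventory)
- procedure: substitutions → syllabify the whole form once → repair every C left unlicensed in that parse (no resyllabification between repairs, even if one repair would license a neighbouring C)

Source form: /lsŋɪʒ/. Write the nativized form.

gɪsɪŋɪʒɪ

Substitution: /l/ → /g/, giving /gsŋɪʒ/.
Under (C)V(N), the unsyllabifiable consonants are /g/, /s/, /ʒ/ (only a nasal (/m/, /n/, or /ŋ/) is licensed in coda position; onsets are limited to one consonant).
Inserting the epenthetic vowel yields /g/ → /gɪ/, /s/ → /sɪ/, /ʒ/ → /ʒɪ/.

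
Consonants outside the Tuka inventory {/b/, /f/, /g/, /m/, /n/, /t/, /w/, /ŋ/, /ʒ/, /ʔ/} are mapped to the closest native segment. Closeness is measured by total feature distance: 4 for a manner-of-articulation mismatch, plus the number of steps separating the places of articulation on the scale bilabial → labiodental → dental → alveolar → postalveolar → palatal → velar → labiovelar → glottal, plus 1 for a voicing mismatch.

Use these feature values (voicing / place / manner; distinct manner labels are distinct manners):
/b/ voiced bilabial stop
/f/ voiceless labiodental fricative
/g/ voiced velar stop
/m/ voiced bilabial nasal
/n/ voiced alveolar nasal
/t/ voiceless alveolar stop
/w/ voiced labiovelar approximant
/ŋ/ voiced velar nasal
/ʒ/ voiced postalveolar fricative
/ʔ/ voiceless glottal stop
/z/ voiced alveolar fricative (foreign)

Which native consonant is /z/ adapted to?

ʒ

/ʒ/ is closest: same manner (fricative), place distance 1 (alveolar→postalveolar), same voicing; total 1. Next closest is /f/ at distance 3.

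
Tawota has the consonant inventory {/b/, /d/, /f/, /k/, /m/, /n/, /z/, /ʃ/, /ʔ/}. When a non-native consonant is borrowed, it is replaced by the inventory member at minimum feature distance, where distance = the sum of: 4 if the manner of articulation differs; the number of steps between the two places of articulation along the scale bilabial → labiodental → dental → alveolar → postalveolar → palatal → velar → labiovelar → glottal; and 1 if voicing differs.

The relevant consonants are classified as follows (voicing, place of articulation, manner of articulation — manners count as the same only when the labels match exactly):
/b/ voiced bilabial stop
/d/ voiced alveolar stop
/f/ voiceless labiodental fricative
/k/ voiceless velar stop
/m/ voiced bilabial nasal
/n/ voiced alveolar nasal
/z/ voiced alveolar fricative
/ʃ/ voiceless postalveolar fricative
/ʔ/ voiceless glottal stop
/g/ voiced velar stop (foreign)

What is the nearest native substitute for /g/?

k

/k/ is closest: same manner (stop), place distance 0 (velar→velar), voicing differs (+1); total 1. Next closest is /d/ at distance 3.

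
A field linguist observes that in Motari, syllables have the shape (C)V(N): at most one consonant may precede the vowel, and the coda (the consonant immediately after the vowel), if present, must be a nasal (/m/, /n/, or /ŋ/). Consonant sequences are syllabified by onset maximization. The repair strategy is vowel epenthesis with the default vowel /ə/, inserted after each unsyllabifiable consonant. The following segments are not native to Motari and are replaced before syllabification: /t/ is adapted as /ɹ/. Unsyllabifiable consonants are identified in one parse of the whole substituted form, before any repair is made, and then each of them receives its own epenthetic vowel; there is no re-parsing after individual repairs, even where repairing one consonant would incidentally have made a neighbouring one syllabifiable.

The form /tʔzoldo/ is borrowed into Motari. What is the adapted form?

Substitution: /t/ → /ɹ/, giving /ɹʔzoldo/.
The consonants /ɹ/, /ʔ/, /l/ cannot be parsed into a legal (C)V(N) syllable (only a nasal (/m/, /n/, or /ŋ/) is licensed in coda position; onsets are limited to one consonant).
Epenthesis after each stranded consonant: /ɹ/ → /ɹə/, /ʔ/ → /ʔə/, /l/ → /lə/.

ɹəʔəzolədo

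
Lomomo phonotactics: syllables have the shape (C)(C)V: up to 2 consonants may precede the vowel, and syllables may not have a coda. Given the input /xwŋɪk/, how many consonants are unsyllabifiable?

Syllabifying with onset maximization leaves /x/, /k/ stranded (no codas are permitted; onsets may contain at most 2 consonants).

2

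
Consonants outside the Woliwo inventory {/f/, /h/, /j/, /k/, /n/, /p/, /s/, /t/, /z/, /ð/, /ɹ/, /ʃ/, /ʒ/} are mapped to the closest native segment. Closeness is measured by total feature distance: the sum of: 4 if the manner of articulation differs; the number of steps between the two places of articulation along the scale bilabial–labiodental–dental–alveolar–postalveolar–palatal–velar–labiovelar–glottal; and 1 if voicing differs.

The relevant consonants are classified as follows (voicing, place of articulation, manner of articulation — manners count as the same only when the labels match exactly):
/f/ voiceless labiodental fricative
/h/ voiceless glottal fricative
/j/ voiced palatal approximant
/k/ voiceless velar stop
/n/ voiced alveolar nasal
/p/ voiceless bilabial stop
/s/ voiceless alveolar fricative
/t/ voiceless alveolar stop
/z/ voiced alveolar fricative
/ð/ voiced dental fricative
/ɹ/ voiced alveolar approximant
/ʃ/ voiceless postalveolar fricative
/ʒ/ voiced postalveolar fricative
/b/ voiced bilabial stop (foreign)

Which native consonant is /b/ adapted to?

/p/ is closest: same manner (stop), place distance 0 (bilabial→bilabial), voicing differs (+1); total 1. Next closest is /t/ at distance 4.

p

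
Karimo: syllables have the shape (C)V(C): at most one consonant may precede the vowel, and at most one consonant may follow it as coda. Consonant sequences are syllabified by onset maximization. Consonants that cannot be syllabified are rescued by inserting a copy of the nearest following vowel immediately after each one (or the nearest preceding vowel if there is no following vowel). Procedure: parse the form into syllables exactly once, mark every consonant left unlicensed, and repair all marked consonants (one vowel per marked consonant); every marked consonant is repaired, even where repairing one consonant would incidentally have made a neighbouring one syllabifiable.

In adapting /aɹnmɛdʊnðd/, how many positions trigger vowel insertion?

3

The unsyllabifiable consonants are /n/, /ð/, /d/; each receives one epenthetic vowel.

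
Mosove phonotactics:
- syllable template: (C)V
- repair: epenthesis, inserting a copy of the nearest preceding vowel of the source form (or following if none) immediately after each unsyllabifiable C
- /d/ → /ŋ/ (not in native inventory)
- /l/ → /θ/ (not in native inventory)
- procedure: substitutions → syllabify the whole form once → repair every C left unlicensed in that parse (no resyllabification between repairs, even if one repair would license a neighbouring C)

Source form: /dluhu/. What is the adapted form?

Substitution: /d/ → /ŋ/, /l/ → /θ/, giving /ŋθuhu/.
The consonants /ŋ/ cannot be parsed into a legal (C)V syllable (no codas are permitted; onsets are limited to one consonant).
Epenthesis after each stranded consonant: /ŋ/ → /ŋu/.

ŋuθuhu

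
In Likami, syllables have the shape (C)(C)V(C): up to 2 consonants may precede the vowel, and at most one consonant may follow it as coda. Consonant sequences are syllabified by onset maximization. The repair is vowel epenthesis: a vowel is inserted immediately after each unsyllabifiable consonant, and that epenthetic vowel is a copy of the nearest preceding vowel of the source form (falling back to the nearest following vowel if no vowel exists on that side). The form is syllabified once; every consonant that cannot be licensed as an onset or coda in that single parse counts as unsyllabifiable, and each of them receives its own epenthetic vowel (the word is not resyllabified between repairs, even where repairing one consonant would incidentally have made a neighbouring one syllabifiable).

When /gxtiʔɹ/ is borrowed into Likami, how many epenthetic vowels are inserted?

The unsyllabifiable consonants are /g/, /ɹ/; each receives one epenthetic vowel.

2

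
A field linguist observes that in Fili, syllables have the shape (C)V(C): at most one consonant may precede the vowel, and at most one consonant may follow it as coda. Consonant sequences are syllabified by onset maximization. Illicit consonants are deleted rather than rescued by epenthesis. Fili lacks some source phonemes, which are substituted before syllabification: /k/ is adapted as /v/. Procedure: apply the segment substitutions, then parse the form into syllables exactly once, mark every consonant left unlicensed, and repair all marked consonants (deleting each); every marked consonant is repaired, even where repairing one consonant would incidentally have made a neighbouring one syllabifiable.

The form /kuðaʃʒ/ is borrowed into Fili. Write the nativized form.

vuðaʃ

Substitution: /k/ → /v/, giving /vuðaʃʒ/.
Syllabifying with onset maximization leaves /ʒ/ stranded (at most one coda consonant is licensed; onsets are limited to one consonant).
Deleting the stranded consonants removes /ʒ/.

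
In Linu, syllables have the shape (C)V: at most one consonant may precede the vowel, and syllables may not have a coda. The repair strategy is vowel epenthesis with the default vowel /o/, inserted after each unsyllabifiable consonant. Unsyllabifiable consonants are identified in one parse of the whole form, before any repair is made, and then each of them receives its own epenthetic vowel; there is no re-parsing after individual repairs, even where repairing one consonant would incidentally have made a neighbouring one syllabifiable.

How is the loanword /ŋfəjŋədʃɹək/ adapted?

ŋofəjoŋədoʃoɹəko

Under (C)V, the unsyllabifiable consonants are /ŋ/, /j/, /d/, /ʃ/, /k/ (no codas are permitted; onsets are limited to one consonant).
Each unlicensed consonant becomes the onset of a new syllable: /ŋ/ → /ŋo/, /j/ → /jo/, /d/ → /do/, /ʃ/ → /ʃo/, /k/ → /ko/.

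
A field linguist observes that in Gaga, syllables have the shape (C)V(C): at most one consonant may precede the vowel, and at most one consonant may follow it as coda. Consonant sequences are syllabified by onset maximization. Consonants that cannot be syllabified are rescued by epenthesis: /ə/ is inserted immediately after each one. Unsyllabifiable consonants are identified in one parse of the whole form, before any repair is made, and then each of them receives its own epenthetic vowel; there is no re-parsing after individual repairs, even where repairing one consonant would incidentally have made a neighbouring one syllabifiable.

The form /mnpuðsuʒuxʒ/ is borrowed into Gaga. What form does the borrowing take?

Under (C)V(C), the unsyllabifiable consonants are /m/, /n/, /ʒ/ (at most one coda consonant is licensed; onsets are limited to one consonant).
Each unlicensed consonant becomes the onset of a new syllable: /m/ → /mə/, /n/ → /nə/, /ʒ/ → /ʒə/.

mənəpuðsuʒuxʒə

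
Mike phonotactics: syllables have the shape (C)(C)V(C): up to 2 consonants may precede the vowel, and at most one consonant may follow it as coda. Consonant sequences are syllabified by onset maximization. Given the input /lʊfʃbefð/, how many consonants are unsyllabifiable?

1

Syllabifying with onset maximization leaves /ð/ stranded (at most one coda consonant is licensed; onsets may contain at most 2 consonants).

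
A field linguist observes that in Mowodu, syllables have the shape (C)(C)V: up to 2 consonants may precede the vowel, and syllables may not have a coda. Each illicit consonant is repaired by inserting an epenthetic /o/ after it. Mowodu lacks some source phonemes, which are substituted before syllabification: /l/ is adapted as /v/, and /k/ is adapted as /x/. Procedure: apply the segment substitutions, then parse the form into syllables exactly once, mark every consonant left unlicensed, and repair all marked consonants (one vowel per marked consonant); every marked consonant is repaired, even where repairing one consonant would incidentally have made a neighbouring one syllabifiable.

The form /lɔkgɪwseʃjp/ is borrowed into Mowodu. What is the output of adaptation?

Substitution: /l/ → /v/, /k/ → /x/, giving /vɔxgɪwseʃjp/.
Syllabifying with onset maximization leaves /ʃ/, /j/, /p/ stranded (no codas are permitted; onsets may contain at most 2 consonants).
Each unlicensed consonant becomes the onset of a new syllable: /ʃ/ → /ʃo/, /j/ → /jo/, /p/ → /po/.

vɔxgɪwseʃojopo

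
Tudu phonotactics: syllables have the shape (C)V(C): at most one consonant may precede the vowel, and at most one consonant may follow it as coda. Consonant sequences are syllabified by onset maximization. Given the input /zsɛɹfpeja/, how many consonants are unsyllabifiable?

2

The consonants /z/, /f/ cannot be parsed into a legal (C)V(C) syllable (at most one coda consonant is licensed; onsets are limited to one consonant).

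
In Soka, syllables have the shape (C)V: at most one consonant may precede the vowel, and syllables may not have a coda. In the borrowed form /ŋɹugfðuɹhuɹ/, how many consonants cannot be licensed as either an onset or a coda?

The consonants /ŋ/, /g/, /f/, /ɹ/, /ɹ/ cannot be parsed into a legal (C)V syllable (no codas are permitted; onsets are limited to one consonant).

5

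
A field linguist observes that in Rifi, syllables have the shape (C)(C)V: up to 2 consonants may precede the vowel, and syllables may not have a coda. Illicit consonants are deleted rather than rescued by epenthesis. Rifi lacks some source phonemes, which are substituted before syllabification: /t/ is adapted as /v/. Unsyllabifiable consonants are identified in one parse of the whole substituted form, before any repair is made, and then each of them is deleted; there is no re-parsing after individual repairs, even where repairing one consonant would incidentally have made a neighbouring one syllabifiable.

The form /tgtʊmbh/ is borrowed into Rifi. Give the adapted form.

gvʊ

Substitution: /t/ → /v/, giving /vgvʊmbh/.
Syllabifying with onset maximization leaves /v/, /m/, /b/, /h/ stranded (no codas are permitted; onsets may contain at most 2 consonants).
Deleting the stranded consonants removes /v/, /m/, /b/, /h/.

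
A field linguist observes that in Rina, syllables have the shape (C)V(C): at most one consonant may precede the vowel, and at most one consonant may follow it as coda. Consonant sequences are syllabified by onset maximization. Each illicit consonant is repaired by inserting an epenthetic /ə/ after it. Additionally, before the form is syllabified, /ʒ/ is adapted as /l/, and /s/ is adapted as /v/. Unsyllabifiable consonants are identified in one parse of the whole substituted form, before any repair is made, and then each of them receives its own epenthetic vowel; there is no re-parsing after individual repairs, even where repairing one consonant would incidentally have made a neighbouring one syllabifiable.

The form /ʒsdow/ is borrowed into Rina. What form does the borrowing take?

ləvədow

Substitution: /ʒ/ → /l/, /s/ → /v/, giving /lvdow/.
Syllabifying with onset maximization leaves /l/, /v/ stranded (at most one coda consonant is licensed; onsets are limited to one consonant).
Inserting the epenthetic vowel yields /l/ → /lə/, /v/ → /və/.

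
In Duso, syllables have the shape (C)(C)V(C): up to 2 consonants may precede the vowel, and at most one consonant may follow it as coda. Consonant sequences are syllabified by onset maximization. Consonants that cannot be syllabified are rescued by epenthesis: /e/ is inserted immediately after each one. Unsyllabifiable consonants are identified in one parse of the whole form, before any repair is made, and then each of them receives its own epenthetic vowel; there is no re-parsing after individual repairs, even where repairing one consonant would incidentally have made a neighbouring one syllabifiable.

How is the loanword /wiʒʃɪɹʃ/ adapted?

wiʒʃɪɹʃe

Under (C)(C)V(C), the unsyllabifiable consonants are /ʃ/ (at most one coda consonant is licensed; onsets may contain at most 2 consonants).
Each unlicensed consonant becomes the onset of a new syllable: /ʃ/ → /ʃe/.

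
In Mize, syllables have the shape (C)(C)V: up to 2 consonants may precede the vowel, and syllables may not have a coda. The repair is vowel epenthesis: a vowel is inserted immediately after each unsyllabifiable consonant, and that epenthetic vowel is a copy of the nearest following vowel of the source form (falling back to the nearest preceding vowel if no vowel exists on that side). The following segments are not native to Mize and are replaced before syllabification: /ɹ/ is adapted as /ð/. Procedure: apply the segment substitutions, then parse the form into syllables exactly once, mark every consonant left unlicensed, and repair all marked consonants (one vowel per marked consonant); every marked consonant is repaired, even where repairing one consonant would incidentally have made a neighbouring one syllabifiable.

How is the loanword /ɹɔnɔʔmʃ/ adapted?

Substitution: /ɹ/ → /ð/, giving /ðɔnɔʔmʃ/.
The consonants /ʔ/, /m/, /ʃ/ cannot be parsed into a legal (C)(C)V syllable (no codas are permitted; onsets may contain at most 2 consonants).
Each unlicensed consonant becomes the onset of a new syllable: /ʔ/ → /ʔɔ/, /m/ → /mɔ/, /ʃ/ → /ʃɔ/.

ðɔnɔʔɔmɔʃɔ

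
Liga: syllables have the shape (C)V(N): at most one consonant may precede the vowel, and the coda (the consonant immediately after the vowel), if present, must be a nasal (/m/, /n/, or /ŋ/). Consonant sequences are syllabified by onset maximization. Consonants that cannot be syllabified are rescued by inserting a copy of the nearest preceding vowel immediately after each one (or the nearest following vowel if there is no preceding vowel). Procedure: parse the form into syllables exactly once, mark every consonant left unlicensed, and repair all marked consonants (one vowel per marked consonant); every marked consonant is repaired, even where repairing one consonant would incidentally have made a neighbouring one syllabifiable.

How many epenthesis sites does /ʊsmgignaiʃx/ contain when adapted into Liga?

5

The unsyllabifiable consonants are /s/, /m/, /g/, /ʃ/, /x/; each receives one epenthetic vowel.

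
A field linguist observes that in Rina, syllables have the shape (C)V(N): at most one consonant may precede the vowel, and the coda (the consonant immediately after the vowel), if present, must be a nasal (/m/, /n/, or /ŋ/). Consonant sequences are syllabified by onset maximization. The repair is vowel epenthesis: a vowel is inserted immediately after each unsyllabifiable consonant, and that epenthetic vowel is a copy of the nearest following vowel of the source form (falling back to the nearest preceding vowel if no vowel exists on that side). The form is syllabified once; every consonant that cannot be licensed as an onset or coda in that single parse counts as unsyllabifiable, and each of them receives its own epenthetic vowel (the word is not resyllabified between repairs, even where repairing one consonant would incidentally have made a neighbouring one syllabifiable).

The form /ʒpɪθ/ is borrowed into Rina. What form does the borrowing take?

ʒɪpɪθɪ

Syllabifying with onset maximization leaves /ʒ/, /θ/ stranded (only a nasal (/m/, /n/, or /ŋ/) is licensed in coda position; onsets are limited to one consonant).
Each unlicensed consonant becomes the onset of a new syllable: /ʒ/ → /ʒɪ/, /θ/ → /θɪ/.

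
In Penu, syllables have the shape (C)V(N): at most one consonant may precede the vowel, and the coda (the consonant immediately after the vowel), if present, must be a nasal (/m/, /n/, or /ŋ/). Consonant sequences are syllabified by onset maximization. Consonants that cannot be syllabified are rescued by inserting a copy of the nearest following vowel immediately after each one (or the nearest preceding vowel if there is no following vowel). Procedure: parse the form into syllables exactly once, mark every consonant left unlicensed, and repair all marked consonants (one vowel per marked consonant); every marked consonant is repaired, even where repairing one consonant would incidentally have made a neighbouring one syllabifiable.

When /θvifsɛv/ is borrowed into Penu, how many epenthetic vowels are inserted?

The unsyllabifiable consonants are /θ/, /f/, /v/; each receives one epenthetic vowel.

3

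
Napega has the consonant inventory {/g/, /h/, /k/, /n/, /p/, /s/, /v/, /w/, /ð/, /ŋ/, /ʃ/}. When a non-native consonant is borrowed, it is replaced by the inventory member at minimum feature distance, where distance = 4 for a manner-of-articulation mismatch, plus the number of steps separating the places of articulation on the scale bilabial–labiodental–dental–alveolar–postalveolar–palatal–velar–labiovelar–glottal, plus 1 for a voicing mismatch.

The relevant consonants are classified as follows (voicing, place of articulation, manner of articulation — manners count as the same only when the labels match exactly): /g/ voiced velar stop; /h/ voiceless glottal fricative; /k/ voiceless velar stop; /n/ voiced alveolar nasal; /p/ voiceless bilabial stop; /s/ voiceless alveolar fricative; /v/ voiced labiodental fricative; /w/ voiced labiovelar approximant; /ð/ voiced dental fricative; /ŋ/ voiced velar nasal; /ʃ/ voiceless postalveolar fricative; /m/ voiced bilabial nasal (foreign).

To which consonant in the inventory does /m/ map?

/n/ is closest: same manner (nasal), place distance 3 (bilabial→alveolar), same voicing; total 3. Next closest is /p/ at distance 5.

n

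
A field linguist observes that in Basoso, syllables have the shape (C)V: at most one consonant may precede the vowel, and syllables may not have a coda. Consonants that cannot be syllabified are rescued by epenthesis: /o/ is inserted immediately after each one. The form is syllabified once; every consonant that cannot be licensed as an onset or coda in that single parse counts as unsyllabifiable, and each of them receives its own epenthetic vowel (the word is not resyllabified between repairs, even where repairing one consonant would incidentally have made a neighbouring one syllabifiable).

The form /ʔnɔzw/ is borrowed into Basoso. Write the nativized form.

Under (C)V, the unsyllabifiable consonants are /ʔ/, /z/, /w/ (no codas are permitted; onsets are limited to one consonant).
Each unlicensed consonant becomes the onset of a new syllable: /ʔ/ → /ʔo/, /z/ → /zo/, /w/ → /wo/.

ʔonɔzowo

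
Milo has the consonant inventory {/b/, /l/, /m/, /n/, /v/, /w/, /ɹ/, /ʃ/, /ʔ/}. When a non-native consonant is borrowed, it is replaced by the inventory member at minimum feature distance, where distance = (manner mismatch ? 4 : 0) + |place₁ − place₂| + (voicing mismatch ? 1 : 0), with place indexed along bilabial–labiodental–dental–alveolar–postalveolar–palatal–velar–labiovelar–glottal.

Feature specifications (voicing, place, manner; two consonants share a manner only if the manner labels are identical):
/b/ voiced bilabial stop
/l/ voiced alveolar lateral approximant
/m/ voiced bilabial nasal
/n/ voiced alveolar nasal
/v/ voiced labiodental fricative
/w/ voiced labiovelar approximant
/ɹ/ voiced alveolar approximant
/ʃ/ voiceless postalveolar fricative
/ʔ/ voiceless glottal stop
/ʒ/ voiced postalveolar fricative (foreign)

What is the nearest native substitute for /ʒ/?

ʃ

/ʃ/ is closest: same manner (fricative), place distance 0 (postalveolar→postalveolar), voicing differs (+1); total 1. Next closest is /v/ at distance 3.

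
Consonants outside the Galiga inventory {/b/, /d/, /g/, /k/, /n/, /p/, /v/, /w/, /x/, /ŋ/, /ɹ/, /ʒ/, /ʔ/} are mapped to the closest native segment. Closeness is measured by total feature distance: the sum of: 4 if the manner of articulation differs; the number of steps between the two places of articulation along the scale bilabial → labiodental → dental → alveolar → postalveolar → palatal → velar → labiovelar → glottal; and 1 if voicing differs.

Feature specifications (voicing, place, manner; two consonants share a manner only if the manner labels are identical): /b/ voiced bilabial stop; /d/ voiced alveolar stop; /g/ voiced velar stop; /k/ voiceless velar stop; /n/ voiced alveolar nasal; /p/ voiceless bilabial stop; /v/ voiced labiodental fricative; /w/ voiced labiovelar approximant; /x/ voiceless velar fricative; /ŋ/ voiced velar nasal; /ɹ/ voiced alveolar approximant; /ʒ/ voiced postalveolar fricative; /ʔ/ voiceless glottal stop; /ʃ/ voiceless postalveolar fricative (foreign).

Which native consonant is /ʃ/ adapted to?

/ʒ/ is closest: same manner (fricative), place distance 0 (postalveolar→postalveolar), voicing differs (+1); total 1. Next closest is /x/ at distance 2.

ʒ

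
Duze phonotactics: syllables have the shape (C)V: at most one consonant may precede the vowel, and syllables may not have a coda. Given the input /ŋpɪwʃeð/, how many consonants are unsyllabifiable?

The consonants /ŋ/, /w/, /ð/ cannot be parsed into a legal (C)V syllable (no codas are permitted; onsets are limited to one consonant).

3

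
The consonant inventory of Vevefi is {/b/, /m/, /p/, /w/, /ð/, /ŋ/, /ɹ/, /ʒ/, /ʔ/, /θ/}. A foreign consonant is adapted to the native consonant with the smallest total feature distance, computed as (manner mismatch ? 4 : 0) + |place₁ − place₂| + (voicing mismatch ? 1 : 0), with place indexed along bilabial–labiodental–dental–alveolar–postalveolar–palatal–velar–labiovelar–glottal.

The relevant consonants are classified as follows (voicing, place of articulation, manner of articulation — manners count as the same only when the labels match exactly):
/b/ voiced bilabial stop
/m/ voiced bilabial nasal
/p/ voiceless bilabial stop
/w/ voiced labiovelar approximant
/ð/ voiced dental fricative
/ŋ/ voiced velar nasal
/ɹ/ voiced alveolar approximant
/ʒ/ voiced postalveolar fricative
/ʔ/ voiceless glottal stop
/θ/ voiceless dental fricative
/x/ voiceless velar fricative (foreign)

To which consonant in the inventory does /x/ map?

ʒ

/ʒ/ is closest: same manner (fricative), place distance 2 (velar→postalveolar), voicing differs (+1); total 3. Next closest is /θ/ at distance 4.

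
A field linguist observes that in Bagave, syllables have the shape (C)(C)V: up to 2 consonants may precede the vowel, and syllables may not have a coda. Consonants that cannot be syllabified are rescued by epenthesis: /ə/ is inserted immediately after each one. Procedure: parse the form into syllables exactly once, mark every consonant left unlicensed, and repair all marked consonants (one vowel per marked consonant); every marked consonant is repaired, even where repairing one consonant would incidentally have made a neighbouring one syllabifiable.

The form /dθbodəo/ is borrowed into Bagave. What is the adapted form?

dəθbodəo

The consonants /d/ cannot be parsed into a legal (C)(C)V syllable (no codas are permitted; onsets may contain at most 2 consonants).
Each unlicensed consonant becomes the onset of a new syllable: /d/ → /də/.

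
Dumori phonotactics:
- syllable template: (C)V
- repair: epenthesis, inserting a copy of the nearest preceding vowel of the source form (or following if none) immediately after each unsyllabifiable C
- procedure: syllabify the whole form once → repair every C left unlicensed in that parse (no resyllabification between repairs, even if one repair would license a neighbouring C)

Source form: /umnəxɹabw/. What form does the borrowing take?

The consonants /m/, /x/, /b/, /w/ cannot be parsed into a legal (C)V syllable (no codas are permitted; onsets are limited to one consonant).
Inserting the epenthetic vowel yields /m/ → /mu/, /x/ → /xə/, /b/ → /ba/, /w/ → /wa/.

umunəxəɹabawa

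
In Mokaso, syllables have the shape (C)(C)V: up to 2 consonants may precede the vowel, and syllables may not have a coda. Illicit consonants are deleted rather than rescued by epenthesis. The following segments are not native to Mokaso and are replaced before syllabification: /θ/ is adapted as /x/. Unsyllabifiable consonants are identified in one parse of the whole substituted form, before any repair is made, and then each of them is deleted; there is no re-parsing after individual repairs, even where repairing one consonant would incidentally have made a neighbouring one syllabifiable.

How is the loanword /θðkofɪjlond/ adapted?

Substitution: /θ/ → /x/, giving /xðkofɪjlond/.
Under (C)(C)V, the unsyllabifiable consonants are /x/, /n/, /d/ (no codas are permitted; onsets may contain at most 2 consonants).
Deletion applies to /x/, /n/, /d/.

ðkofɪjlo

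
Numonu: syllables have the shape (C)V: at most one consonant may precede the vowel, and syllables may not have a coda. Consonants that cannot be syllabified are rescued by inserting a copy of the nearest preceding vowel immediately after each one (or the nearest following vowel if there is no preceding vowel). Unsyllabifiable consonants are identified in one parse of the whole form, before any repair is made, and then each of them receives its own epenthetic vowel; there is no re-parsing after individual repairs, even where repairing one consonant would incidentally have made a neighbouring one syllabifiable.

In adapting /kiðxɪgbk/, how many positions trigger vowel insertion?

4

The unsyllabifiable consonants are /ð/, /g/, /b/, /k/; each receives one epenthetic vowel.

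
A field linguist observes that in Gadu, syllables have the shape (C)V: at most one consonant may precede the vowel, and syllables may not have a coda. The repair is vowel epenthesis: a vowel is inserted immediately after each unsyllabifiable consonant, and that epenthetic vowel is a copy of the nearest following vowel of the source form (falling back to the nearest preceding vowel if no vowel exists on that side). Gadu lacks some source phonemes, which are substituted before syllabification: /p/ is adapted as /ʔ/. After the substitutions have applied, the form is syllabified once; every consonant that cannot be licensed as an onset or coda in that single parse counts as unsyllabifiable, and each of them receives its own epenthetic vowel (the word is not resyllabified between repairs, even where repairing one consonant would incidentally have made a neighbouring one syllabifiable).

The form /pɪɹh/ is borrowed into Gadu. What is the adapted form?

Substitution: /p/ → /ʔ/, giving /ʔɪɹh/.
The consonants /ɹ/, /h/ cannot be parsed into a legal (C)V syllable (no codas are permitted; onsets are limited to one consonant).
Epenthesis after each stranded consonant: /ɹ/ → /ɹɪ/, /h/ → /hɪ/.

ʔɪɹɪhɪ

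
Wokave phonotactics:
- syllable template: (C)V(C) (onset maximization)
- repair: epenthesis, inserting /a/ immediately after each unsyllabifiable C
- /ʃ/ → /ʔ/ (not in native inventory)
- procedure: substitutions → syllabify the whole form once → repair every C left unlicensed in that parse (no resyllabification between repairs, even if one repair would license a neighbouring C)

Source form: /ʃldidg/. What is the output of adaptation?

Substitution: /ʃ/ → /ʔ/, giving /ʔldidg/.
Syllabifying with onset maximization leaves /ʔ/, /l/, /g/ stranded (at most one coda consonant is licensed; onsets are limited to one consonant).
Each unlicensed consonant becomes the onset of a new syllable: /ʔ/ → /ʔa/, /l/ → /la/, /g/ → /ga/.

ʔaladidga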